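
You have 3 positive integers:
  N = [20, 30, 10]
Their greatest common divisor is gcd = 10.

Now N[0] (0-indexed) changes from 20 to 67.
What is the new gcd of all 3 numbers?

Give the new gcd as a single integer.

Answer: 1

Derivation:
Numbers: [20, 30, 10], gcd = 10
Change: index 0, 20 -> 67
gcd of the OTHER numbers (without index 0): gcd([30, 10]) = 10
New gcd = gcd(g_others, new_val) = gcd(10, 67) = 1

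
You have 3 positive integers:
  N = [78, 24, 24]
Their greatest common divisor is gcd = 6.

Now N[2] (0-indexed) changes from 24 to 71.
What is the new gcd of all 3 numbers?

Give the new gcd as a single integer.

Numbers: [78, 24, 24], gcd = 6
Change: index 2, 24 -> 71
gcd of the OTHER numbers (without index 2): gcd([78, 24]) = 6
New gcd = gcd(g_others, new_val) = gcd(6, 71) = 1

Answer: 1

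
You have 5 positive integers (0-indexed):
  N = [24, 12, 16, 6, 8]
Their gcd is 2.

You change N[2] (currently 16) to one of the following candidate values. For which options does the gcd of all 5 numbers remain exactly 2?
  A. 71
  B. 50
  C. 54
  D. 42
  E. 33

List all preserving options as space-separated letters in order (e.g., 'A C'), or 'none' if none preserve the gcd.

Answer: B C D

Derivation:
Old gcd = 2; gcd of others (without N[2]) = 2
New gcd for candidate v: gcd(2, v). Preserves old gcd iff gcd(2, v) = 2.
  Option A: v=71, gcd(2,71)=1 -> changes
  Option B: v=50, gcd(2,50)=2 -> preserves
  Option C: v=54, gcd(2,54)=2 -> preserves
  Option D: v=42, gcd(2,42)=2 -> preserves
  Option E: v=33, gcd(2,33)=1 -> changes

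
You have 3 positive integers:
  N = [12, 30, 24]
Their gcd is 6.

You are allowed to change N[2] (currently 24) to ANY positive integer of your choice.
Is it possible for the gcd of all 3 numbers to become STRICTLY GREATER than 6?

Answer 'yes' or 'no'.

Current gcd = 6
gcd of all OTHER numbers (without N[2]=24): gcd([12, 30]) = 6
The new gcd after any change is gcd(6, new_value).
This can be at most 6.
Since 6 = old gcd 6, the gcd can only stay the same or decrease.

Answer: no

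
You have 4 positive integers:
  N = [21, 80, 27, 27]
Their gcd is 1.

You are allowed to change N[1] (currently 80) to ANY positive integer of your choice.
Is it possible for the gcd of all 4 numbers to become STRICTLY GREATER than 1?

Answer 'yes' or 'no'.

Answer: yes

Derivation:
Current gcd = 1
gcd of all OTHER numbers (without N[1]=80): gcd([21, 27, 27]) = 3
The new gcd after any change is gcd(3, new_value).
This can be at most 3.
Since 3 > old gcd 1, the gcd CAN increase (e.g., set N[1] = 3).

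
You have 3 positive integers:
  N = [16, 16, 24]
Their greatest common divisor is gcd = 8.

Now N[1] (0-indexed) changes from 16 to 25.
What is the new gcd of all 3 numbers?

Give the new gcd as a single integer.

Numbers: [16, 16, 24], gcd = 8
Change: index 1, 16 -> 25
gcd of the OTHER numbers (without index 1): gcd([16, 24]) = 8
New gcd = gcd(g_others, new_val) = gcd(8, 25) = 1

Answer: 1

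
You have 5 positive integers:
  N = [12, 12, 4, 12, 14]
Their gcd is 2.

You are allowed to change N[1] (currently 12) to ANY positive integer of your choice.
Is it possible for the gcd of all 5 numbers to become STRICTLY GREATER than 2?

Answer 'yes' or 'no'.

Current gcd = 2
gcd of all OTHER numbers (without N[1]=12): gcd([12, 4, 12, 14]) = 2
The new gcd after any change is gcd(2, new_value).
This can be at most 2.
Since 2 = old gcd 2, the gcd can only stay the same or decrease.

Answer: no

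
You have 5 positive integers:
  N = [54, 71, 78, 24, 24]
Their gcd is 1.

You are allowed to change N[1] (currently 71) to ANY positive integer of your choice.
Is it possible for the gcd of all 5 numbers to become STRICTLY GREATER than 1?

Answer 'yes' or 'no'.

Answer: yes

Derivation:
Current gcd = 1
gcd of all OTHER numbers (without N[1]=71): gcd([54, 78, 24, 24]) = 6
The new gcd after any change is gcd(6, new_value).
This can be at most 6.
Since 6 > old gcd 1, the gcd CAN increase (e.g., set N[1] = 6).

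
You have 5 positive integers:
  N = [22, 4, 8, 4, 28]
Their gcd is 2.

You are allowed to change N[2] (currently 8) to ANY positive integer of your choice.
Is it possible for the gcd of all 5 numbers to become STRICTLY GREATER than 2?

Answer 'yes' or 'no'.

Current gcd = 2
gcd of all OTHER numbers (without N[2]=8): gcd([22, 4, 4, 28]) = 2
The new gcd after any change is gcd(2, new_value).
This can be at most 2.
Since 2 = old gcd 2, the gcd can only stay the same or decrease.

Answer: no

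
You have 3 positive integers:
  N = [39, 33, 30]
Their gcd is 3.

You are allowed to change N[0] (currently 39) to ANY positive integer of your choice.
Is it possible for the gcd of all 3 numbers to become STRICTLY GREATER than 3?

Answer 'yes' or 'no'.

Answer: no

Derivation:
Current gcd = 3
gcd of all OTHER numbers (without N[0]=39): gcd([33, 30]) = 3
The new gcd after any change is gcd(3, new_value).
This can be at most 3.
Since 3 = old gcd 3, the gcd can only stay the same or decrease.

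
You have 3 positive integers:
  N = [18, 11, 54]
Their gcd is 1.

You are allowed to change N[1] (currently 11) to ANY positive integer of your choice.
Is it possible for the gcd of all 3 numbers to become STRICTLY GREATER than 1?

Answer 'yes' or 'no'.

Answer: yes

Derivation:
Current gcd = 1
gcd of all OTHER numbers (without N[1]=11): gcd([18, 54]) = 18
The new gcd after any change is gcd(18, new_value).
This can be at most 18.
Since 18 > old gcd 1, the gcd CAN increase (e.g., set N[1] = 18).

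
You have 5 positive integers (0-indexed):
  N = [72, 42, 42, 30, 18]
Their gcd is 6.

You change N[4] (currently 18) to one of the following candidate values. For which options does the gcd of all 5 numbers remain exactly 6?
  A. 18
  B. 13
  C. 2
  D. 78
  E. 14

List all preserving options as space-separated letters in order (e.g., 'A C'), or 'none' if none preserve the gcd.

Old gcd = 6; gcd of others (without N[4]) = 6
New gcd for candidate v: gcd(6, v). Preserves old gcd iff gcd(6, v) = 6.
  Option A: v=18, gcd(6,18)=6 -> preserves
  Option B: v=13, gcd(6,13)=1 -> changes
  Option C: v=2, gcd(6,2)=2 -> changes
  Option D: v=78, gcd(6,78)=6 -> preserves
  Option E: v=14, gcd(6,14)=2 -> changes

Answer: A D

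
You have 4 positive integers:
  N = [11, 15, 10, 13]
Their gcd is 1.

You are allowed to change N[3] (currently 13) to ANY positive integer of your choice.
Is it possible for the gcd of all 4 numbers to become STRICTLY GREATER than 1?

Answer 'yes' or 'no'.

Current gcd = 1
gcd of all OTHER numbers (without N[3]=13): gcd([11, 15, 10]) = 1
The new gcd after any change is gcd(1, new_value).
This can be at most 1.
Since 1 = old gcd 1, the gcd can only stay the same or decrease.

Answer: no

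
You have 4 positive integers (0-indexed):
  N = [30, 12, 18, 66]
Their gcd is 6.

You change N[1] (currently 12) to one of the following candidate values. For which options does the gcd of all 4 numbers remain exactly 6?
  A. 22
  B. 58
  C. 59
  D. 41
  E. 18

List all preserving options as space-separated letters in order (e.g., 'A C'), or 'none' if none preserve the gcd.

Old gcd = 6; gcd of others (without N[1]) = 6
New gcd for candidate v: gcd(6, v). Preserves old gcd iff gcd(6, v) = 6.
  Option A: v=22, gcd(6,22)=2 -> changes
  Option B: v=58, gcd(6,58)=2 -> changes
  Option C: v=59, gcd(6,59)=1 -> changes
  Option D: v=41, gcd(6,41)=1 -> changes
  Option E: v=18, gcd(6,18)=6 -> preserves

Answer: E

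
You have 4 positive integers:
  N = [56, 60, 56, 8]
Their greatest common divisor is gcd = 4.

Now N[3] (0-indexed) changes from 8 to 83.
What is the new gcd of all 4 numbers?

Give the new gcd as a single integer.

Numbers: [56, 60, 56, 8], gcd = 4
Change: index 3, 8 -> 83
gcd of the OTHER numbers (without index 3): gcd([56, 60, 56]) = 4
New gcd = gcd(g_others, new_val) = gcd(4, 83) = 1

Answer: 1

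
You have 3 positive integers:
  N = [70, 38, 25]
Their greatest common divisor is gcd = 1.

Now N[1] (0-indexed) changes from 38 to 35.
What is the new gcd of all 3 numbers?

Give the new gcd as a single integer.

Answer: 5

Derivation:
Numbers: [70, 38, 25], gcd = 1
Change: index 1, 38 -> 35
gcd of the OTHER numbers (without index 1): gcd([70, 25]) = 5
New gcd = gcd(g_others, new_val) = gcd(5, 35) = 5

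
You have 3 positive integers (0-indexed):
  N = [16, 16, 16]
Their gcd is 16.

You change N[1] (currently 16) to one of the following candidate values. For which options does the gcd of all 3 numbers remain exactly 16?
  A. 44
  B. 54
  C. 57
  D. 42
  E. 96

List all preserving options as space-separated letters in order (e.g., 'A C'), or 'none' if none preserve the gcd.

Old gcd = 16; gcd of others (without N[1]) = 16
New gcd for candidate v: gcd(16, v). Preserves old gcd iff gcd(16, v) = 16.
  Option A: v=44, gcd(16,44)=4 -> changes
  Option B: v=54, gcd(16,54)=2 -> changes
  Option C: v=57, gcd(16,57)=1 -> changes
  Option D: v=42, gcd(16,42)=2 -> changes
  Option E: v=96, gcd(16,96)=16 -> preserves

Answer: E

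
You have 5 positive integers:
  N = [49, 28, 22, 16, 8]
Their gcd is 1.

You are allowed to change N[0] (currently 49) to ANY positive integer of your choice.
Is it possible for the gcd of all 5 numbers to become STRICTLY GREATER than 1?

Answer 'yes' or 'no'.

Current gcd = 1
gcd of all OTHER numbers (without N[0]=49): gcd([28, 22, 16, 8]) = 2
The new gcd after any change is gcd(2, new_value).
This can be at most 2.
Since 2 > old gcd 1, the gcd CAN increase (e.g., set N[0] = 2).

Answer: yes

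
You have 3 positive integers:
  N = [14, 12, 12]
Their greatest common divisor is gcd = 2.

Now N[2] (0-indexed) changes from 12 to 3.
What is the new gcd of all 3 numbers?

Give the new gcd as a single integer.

Answer: 1

Derivation:
Numbers: [14, 12, 12], gcd = 2
Change: index 2, 12 -> 3
gcd of the OTHER numbers (without index 2): gcd([14, 12]) = 2
New gcd = gcd(g_others, new_val) = gcd(2, 3) = 1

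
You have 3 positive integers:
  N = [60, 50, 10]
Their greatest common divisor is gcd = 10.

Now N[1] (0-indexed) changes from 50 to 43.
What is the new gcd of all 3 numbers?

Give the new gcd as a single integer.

Answer: 1

Derivation:
Numbers: [60, 50, 10], gcd = 10
Change: index 1, 50 -> 43
gcd of the OTHER numbers (without index 1): gcd([60, 10]) = 10
New gcd = gcd(g_others, new_val) = gcd(10, 43) = 1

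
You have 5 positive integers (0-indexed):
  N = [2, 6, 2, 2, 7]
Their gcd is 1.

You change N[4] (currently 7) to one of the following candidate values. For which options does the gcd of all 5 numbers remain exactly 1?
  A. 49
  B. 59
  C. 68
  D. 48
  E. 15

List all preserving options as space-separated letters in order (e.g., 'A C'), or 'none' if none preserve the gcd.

Answer: A B E

Derivation:
Old gcd = 1; gcd of others (without N[4]) = 2
New gcd for candidate v: gcd(2, v). Preserves old gcd iff gcd(2, v) = 1.
  Option A: v=49, gcd(2,49)=1 -> preserves
  Option B: v=59, gcd(2,59)=1 -> preserves
  Option C: v=68, gcd(2,68)=2 -> changes
  Option D: v=48, gcd(2,48)=2 -> changes
  Option E: v=15, gcd(2,15)=1 -> preserves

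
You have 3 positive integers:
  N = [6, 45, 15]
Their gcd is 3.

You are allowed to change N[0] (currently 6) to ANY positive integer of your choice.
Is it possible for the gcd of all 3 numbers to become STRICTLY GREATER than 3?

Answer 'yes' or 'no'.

Current gcd = 3
gcd of all OTHER numbers (without N[0]=6): gcd([45, 15]) = 15
The new gcd after any change is gcd(15, new_value).
This can be at most 15.
Since 15 > old gcd 3, the gcd CAN increase (e.g., set N[0] = 15).

Answer: yes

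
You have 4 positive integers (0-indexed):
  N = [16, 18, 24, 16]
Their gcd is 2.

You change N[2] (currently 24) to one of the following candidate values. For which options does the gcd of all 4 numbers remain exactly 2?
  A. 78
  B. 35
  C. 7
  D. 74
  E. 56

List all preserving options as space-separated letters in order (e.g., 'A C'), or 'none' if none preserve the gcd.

Old gcd = 2; gcd of others (without N[2]) = 2
New gcd for candidate v: gcd(2, v). Preserves old gcd iff gcd(2, v) = 2.
  Option A: v=78, gcd(2,78)=2 -> preserves
  Option B: v=35, gcd(2,35)=1 -> changes
  Option C: v=7, gcd(2,7)=1 -> changes
  Option D: v=74, gcd(2,74)=2 -> preserves
  Option E: v=56, gcd(2,56)=2 -> preserves

Answer: A D E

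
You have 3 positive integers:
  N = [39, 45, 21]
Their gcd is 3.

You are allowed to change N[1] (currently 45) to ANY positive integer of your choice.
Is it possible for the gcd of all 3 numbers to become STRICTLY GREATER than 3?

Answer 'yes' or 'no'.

Answer: no

Derivation:
Current gcd = 3
gcd of all OTHER numbers (without N[1]=45): gcd([39, 21]) = 3
The new gcd after any change is gcd(3, new_value).
This can be at most 3.
Since 3 = old gcd 3, the gcd can only stay the same or decrease.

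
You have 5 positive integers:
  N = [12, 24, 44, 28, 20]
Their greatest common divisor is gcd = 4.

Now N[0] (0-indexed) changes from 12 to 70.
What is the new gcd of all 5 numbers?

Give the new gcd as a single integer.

Answer: 2

Derivation:
Numbers: [12, 24, 44, 28, 20], gcd = 4
Change: index 0, 12 -> 70
gcd of the OTHER numbers (without index 0): gcd([24, 44, 28, 20]) = 4
New gcd = gcd(g_others, new_val) = gcd(4, 70) = 2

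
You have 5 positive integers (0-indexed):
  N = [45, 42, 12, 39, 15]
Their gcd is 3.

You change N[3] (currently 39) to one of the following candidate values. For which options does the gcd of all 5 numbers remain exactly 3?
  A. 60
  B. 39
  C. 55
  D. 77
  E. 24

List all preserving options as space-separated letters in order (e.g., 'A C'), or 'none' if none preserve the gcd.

Answer: A B E

Derivation:
Old gcd = 3; gcd of others (without N[3]) = 3
New gcd for candidate v: gcd(3, v). Preserves old gcd iff gcd(3, v) = 3.
  Option A: v=60, gcd(3,60)=3 -> preserves
  Option B: v=39, gcd(3,39)=3 -> preserves
  Option C: v=55, gcd(3,55)=1 -> changes
  Option D: v=77, gcd(3,77)=1 -> changes
  Option E: v=24, gcd(3,24)=3 -> preserves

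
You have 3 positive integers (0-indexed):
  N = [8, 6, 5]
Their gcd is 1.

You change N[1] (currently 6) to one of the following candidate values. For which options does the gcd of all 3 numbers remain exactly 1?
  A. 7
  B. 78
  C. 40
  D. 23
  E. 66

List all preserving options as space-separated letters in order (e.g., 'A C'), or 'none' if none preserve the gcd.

Answer: A B C D E

Derivation:
Old gcd = 1; gcd of others (without N[1]) = 1
New gcd for candidate v: gcd(1, v). Preserves old gcd iff gcd(1, v) = 1.
  Option A: v=7, gcd(1,7)=1 -> preserves
  Option B: v=78, gcd(1,78)=1 -> preserves
  Option C: v=40, gcd(1,40)=1 -> preserves
  Option D: v=23, gcd(1,23)=1 -> preserves
  Option E: v=66, gcd(1,66)=1 -> preserves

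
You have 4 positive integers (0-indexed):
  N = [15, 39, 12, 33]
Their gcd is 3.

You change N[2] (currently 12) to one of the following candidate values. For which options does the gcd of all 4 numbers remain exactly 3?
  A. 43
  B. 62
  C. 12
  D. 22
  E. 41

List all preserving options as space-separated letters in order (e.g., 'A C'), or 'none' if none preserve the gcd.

Old gcd = 3; gcd of others (without N[2]) = 3
New gcd for candidate v: gcd(3, v). Preserves old gcd iff gcd(3, v) = 3.
  Option A: v=43, gcd(3,43)=1 -> changes
  Option B: v=62, gcd(3,62)=1 -> changes
  Option C: v=12, gcd(3,12)=3 -> preserves
  Option D: v=22, gcd(3,22)=1 -> changes
  Option E: v=41, gcd(3,41)=1 -> changes

Answer: C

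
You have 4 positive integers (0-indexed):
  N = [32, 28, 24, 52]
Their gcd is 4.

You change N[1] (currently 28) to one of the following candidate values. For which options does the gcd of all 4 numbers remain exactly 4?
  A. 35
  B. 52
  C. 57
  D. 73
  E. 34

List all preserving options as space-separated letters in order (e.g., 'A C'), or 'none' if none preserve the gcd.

Answer: B

Derivation:
Old gcd = 4; gcd of others (without N[1]) = 4
New gcd for candidate v: gcd(4, v). Preserves old gcd iff gcd(4, v) = 4.
  Option A: v=35, gcd(4,35)=1 -> changes
  Option B: v=52, gcd(4,52)=4 -> preserves
  Option C: v=57, gcd(4,57)=1 -> changes
  Option D: v=73, gcd(4,73)=1 -> changes
  Option E: v=34, gcd(4,34)=2 -> changes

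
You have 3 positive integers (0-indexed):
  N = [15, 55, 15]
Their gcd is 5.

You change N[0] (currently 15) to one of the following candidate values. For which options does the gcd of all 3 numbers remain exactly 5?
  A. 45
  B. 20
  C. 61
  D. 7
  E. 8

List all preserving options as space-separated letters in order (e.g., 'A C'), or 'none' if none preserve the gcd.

Answer: A B

Derivation:
Old gcd = 5; gcd of others (without N[0]) = 5
New gcd for candidate v: gcd(5, v). Preserves old gcd iff gcd(5, v) = 5.
  Option A: v=45, gcd(5,45)=5 -> preserves
  Option B: v=20, gcd(5,20)=5 -> preserves
  Option C: v=61, gcd(5,61)=1 -> changes
  Option D: v=7, gcd(5,7)=1 -> changes
  Option E: v=8, gcd(5,8)=1 -> changes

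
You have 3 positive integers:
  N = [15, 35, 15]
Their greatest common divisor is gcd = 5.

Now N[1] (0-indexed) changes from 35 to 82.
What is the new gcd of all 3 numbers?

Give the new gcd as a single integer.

Answer: 1

Derivation:
Numbers: [15, 35, 15], gcd = 5
Change: index 1, 35 -> 82
gcd of the OTHER numbers (without index 1): gcd([15, 15]) = 15
New gcd = gcd(g_others, new_val) = gcd(15, 82) = 1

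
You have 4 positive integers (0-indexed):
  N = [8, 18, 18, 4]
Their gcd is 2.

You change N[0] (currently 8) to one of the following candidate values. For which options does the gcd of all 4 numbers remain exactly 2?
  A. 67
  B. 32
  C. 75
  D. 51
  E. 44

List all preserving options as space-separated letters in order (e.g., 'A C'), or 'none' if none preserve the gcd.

Old gcd = 2; gcd of others (without N[0]) = 2
New gcd for candidate v: gcd(2, v). Preserves old gcd iff gcd(2, v) = 2.
  Option A: v=67, gcd(2,67)=1 -> changes
  Option B: v=32, gcd(2,32)=2 -> preserves
  Option C: v=75, gcd(2,75)=1 -> changes
  Option D: v=51, gcd(2,51)=1 -> changes
  Option E: v=44, gcd(2,44)=2 -> preserves

Answer: B E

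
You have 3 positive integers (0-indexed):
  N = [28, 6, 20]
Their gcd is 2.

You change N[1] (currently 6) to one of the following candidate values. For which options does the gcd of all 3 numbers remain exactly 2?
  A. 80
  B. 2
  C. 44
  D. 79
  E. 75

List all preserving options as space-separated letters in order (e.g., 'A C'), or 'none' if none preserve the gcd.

Old gcd = 2; gcd of others (without N[1]) = 4
New gcd for candidate v: gcd(4, v). Preserves old gcd iff gcd(4, v) = 2.
  Option A: v=80, gcd(4,80)=4 -> changes
  Option B: v=2, gcd(4,2)=2 -> preserves
  Option C: v=44, gcd(4,44)=4 -> changes
  Option D: v=79, gcd(4,79)=1 -> changes
  Option E: v=75, gcd(4,75)=1 -> changes

Answer: B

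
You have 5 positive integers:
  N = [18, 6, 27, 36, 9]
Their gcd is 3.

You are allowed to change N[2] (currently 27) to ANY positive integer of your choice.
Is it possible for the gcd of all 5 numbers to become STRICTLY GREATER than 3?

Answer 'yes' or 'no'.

Answer: no

Derivation:
Current gcd = 3
gcd of all OTHER numbers (without N[2]=27): gcd([18, 6, 36, 9]) = 3
The new gcd after any change is gcd(3, new_value).
This can be at most 3.
Since 3 = old gcd 3, the gcd can only stay the same or decrease.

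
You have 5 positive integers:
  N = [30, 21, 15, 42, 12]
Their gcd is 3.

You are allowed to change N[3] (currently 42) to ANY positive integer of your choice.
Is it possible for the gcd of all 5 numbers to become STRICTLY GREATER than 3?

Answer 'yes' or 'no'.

Current gcd = 3
gcd of all OTHER numbers (without N[3]=42): gcd([30, 21, 15, 12]) = 3
The new gcd after any change is gcd(3, new_value).
This can be at most 3.
Since 3 = old gcd 3, the gcd can only stay the same or decrease.

Answer: no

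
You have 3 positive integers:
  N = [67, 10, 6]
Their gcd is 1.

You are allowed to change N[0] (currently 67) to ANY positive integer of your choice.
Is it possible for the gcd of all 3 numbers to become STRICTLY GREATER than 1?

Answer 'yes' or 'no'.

Current gcd = 1
gcd of all OTHER numbers (without N[0]=67): gcd([10, 6]) = 2
The new gcd after any change is gcd(2, new_value).
This can be at most 2.
Since 2 > old gcd 1, the gcd CAN increase (e.g., set N[0] = 2).

Answer: yes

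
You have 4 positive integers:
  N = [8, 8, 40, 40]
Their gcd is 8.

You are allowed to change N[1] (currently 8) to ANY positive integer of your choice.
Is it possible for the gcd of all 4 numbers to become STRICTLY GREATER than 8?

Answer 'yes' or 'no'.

Current gcd = 8
gcd of all OTHER numbers (without N[1]=8): gcd([8, 40, 40]) = 8
The new gcd after any change is gcd(8, new_value).
This can be at most 8.
Since 8 = old gcd 8, the gcd can only stay the same or decrease.

Answer: no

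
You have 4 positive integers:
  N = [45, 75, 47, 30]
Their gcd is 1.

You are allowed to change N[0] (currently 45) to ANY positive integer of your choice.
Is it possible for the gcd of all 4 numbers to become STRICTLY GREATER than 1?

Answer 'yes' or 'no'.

Answer: no

Derivation:
Current gcd = 1
gcd of all OTHER numbers (without N[0]=45): gcd([75, 47, 30]) = 1
The new gcd after any change is gcd(1, new_value).
This can be at most 1.
Since 1 = old gcd 1, the gcd can only stay the same or decrease.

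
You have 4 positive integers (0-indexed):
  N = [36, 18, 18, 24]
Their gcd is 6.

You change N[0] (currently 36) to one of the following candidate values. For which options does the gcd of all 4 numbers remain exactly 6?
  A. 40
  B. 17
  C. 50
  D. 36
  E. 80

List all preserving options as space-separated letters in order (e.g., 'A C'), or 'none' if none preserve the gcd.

Old gcd = 6; gcd of others (without N[0]) = 6
New gcd for candidate v: gcd(6, v). Preserves old gcd iff gcd(6, v) = 6.
  Option A: v=40, gcd(6,40)=2 -> changes
  Option B: v=17, gcd(6,17)=1 -> changes
  Option C: v=50, gcd(6,50)=2 -> changes
  Option D: v=36, gcd(6,36)=6 -> preserves
  Option E: v=80, gcd(6,80)=2 -> changes

Answer: D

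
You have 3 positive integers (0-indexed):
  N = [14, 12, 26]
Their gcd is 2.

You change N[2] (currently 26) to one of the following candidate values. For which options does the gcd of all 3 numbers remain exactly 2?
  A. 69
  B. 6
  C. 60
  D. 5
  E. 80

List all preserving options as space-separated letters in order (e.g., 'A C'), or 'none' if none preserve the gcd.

Answer: B C E

Derivation:
Old gcd = 2; gcd of others (without N[2]) = 2
New gcd for candidate v: gcd(2, v). Preserves old gcd iff gcd(2, v) = 2.
  Option A: v=69, gcd(2,69)=1 -> changes
  Option B: v=6, gcd(2,6)=2 -> preserves
  Option C: v=60, gcd(2,60)=2 -> preserves
  Option D: v=5, gcd(2,5)=1 -> changes
  Option E: v=80, gcd(2,80)=2 -> preserves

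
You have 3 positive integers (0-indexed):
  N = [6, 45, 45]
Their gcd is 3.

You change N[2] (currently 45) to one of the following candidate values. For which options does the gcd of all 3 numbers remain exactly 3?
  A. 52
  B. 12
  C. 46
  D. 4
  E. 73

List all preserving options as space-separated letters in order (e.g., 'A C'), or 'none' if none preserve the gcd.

Old gcd = 3; gcd of others (without N[2]) = 3
New gcd for candidate v: gcd(3, v). Preserves old gcd iff gcd(3, v) = 3.
  Option A: v=52, gcd(3,52)=1 -> changes
  Option B: v=12, gcd(3,12)=3 -> preserves
  Option C: v=46, gcd(3,46)=1 -> changes
  Option D: v=4, gcd(3,4)=1 -> changes
  Option E: v=73, gcd(3,73)=1 -> changes

Answer: B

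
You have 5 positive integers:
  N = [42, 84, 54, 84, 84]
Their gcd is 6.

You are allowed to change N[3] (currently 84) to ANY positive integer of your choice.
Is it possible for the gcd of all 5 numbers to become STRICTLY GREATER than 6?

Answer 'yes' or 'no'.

Current gcd = 6
gcd of all OTHER numbers (without N[3]=84): gcd([42, 84, 54, 84]) = 6
The new gcd after any change is gcd(6, new_value).
This can be at most 6.
Since 6 = old gcd 6, the gcd can only stay the same or decrease.

Answer: no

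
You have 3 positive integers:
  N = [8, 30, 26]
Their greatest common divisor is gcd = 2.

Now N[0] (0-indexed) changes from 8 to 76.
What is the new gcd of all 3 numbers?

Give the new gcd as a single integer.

Numbers: [8, 30, 26], gcd = 2
Change: index 0, 8 -> 76
gcd of the OTHER numbers (without index 0): gcd([30, 26]) = 2
New gcd = gcd(g_others, new_val) = gcd(2, 76) = 2

Answer: 2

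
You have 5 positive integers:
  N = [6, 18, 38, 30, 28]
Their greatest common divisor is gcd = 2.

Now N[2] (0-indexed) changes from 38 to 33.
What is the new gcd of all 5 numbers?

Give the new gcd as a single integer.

Numbers: [6, 18, 38, 30, 28], gcd = 2
Change: index 2, 38 -> 33
gcd of the OTHER numbers (without index 2): gcd([6, 18, 30, 28]) = 2
New gcd = gcd(g_others, new_val) = gcd(2, 33) = 1

Answer: 1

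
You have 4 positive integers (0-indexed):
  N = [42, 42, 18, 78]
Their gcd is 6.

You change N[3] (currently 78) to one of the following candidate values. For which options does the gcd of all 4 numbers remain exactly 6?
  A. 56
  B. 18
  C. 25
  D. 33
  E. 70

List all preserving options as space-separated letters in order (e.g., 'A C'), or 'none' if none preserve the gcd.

Old gcd = 6; gcd of others (without N[3]) = 6
New gcd for candidate v: gcd(6, v). Preserves old gcd iff gcd(6, v) = 6.
  Option A: v=56, gcd(6,56)=2 -> changes
  Option B: v=18, gcd(6,18)=6 -> preserves
  Option C: v=25, gcd(6,25)=1 -> changes
  Option D: v=33, gcd(6,33)=3 -> changes
  Option E: v=70, gcd(6,70)=2 -> changes

Answer: B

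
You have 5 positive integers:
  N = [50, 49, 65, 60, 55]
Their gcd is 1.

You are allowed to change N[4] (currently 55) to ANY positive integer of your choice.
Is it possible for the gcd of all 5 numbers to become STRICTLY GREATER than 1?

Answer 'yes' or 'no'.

Current gcd = 1
gcd of all OTHER numbers (without N[4]=55): gcd([50, 49, 65, 60]) = 1
The new gcd after any change is gcd(1, new_value).
This can be at most 1.
Since 1 = old gcd 1, the gcd can only stay the same or decrease.

Answer: no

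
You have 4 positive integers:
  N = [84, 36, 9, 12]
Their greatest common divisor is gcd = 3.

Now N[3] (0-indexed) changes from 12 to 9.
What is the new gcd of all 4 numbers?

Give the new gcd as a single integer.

Answer: 3

Derivation:
Numbers: [84, 36, 9, 12], gcd = 3
Change: index 3, 12 -> 9
gcd of the OTHER numbers (without index 3): gcd([84, 36, 9]) = 3
New gcd = gcd(g_others, new_val) = gcd(3, 9) = 3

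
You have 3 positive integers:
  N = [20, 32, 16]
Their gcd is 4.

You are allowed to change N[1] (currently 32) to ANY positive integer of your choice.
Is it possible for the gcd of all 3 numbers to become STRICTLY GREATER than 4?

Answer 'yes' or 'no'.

Current gcd = 4
gcd of all OTHER numbers (without N[1]=32): gcd([20, 16]) = 4
The new gcd after any change is gcd(4, new_value).
This can be at most 4.
Since 4 = old gcd 4, the gcd can only stay the same or decrease.

Answer: no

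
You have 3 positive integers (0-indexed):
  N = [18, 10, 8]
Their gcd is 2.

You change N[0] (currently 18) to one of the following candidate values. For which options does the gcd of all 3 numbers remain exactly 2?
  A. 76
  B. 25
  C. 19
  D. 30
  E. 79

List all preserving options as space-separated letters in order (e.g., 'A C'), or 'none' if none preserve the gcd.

Old gcd = 2; gcd of others (without N[0]) = 2
New gcd for candidate v: gcd(2, v). Preserves old gcd iff gcd(2, v) = 2.
  Option A: v=76, gcd(2,76)=2 -> preserves
  Option B: v=25, gcd(2,25)=1 -> changes
  Option C: v=19, gcd(2,19)=1 -> changes
  Option D: v=30, gcd(2,30)=2 -> preserves
  Option E: v=79, gcd(2,79)=1 -> changes

Answer: A D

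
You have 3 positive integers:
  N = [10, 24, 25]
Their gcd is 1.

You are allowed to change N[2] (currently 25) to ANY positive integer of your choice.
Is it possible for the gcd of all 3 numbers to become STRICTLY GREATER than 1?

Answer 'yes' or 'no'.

Answer: yes

Derivation:
Current gcd = 1
gcd of all OTHER numbers (without N[2]=25): gcd([10, 24]) = 2
The new gcd after any change is gcd(2, new_value).
This can be at most 2.
Since 2 > old gcd 1, the gcd CAN increase (e.g., set N[2] = 2).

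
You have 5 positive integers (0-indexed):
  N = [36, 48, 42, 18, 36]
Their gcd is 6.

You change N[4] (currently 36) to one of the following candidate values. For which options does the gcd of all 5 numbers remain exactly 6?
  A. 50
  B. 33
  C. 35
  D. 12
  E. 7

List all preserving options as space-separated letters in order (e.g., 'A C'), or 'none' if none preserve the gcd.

Old gcd = 6; gcd of others (without N[4]) = 6
New gcd for candidate v: gcd(6, v). Preserves old gcd iff gcd(6, v) = 6.
  Option A: v=50, gcd(6,50)=2 -> changes
  Option B: v=33, gcd(6,33)=3 -> changes
  Option C: v=35, gcd(6,35)=1 -> changes
  Option D: v=12, gcd(6,12)=6 -> preserves
  Option E: v=7, gcd(6,7)=1 -> changes

Answer: D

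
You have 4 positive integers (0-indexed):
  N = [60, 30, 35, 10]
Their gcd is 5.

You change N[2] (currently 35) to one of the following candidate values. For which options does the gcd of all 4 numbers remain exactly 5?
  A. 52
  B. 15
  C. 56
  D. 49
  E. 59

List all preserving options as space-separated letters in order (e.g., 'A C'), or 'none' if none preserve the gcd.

Old gcd = 5; gcd of others (without N[2]) = 10
New gcd for candidate v: gcd(10, v). Preserves old gcd iff gcd(10, v) = 5.
  Option A: v=52, gcd(10,52)=2 -> changes
  Option B: v=15, gcd(10,15)=5 -> preserves
  Option C: v=56, gcd(10,56)=2 -> changes
  Option D: v=49, gcd(10,49)=1 -> changes
  Option E: v=59, gcd(10,59)=1 -> changes

Answer: B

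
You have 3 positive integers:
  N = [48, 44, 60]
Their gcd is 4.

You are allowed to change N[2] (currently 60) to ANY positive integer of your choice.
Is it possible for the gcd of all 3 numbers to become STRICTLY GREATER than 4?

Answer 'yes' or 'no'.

Current gcd = 4
gcd of all OTHER numbers (without N[2]=60): gcd([48, 44]) = 4
The new gcd after any change is gcd(4, new_value).
This can be at most 4.
Since 4 = old gcd 4, the gcd can only stay the same or decrease.

Answer: no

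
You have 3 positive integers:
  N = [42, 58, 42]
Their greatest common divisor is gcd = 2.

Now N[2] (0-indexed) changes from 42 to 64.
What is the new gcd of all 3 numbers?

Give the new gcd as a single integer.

Answer: 2

Derivation:
Numbers: [42, 58, 42], gcd = 2
Change: index 2, 42 -> 64
gcd of the OTHER numbers (without index 2): gcd([42, 58]) = 2
New gcd = gcd(g_others, new_val) = gcd(2, 64) = 2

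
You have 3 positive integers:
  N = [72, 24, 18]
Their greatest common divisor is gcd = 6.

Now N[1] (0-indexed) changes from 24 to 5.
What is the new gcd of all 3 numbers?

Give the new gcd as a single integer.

Answer: 1

Derivation:
Numbers: [72, 24, 18], gcd = 6
Change: index 1, 24 -> 5
gcd of the OTHER numbers (without index 1): gcd([72, 18]) = 18
New gcd = gcd(g_others, new_val) = gcd(18, 5) = 1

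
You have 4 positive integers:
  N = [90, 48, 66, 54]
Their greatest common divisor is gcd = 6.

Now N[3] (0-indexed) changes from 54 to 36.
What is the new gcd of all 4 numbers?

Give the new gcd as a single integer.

Answer: 6

Derivation:
Numbers: [90, 48, 66, 54], gcd = 6
Change: index 3, 54 -> 36
gcd of the OTHER numbers (without index 3): gcd([90, 48, 66]) = 6
New gcd = gcd(g_others, new_val) = gcd(6, 36) = 6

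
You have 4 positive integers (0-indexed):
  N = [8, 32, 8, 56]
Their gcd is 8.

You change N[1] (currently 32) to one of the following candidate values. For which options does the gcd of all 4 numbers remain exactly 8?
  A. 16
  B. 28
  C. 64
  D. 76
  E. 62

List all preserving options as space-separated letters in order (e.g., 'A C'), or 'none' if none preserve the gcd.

Answer: A C

Derivation:
Old gcd = 8; gcd of others (without N[1]) = 8
New gcd for candidate v: gcd(8, v). Preserves old gcd iff gcd(8, v) = 8.
  Option A: v=16, gcd(8,16)=8 -> preserves
  Option B: v=28, gcd(8,28)=4 -> changes
  Option C: v=64, gcd(8,64)=8 -> preserves
  Option D: v=76, gcd(8,76)=4 -> changes
  Option E: v=62, gcd(8,62)=2 -> changes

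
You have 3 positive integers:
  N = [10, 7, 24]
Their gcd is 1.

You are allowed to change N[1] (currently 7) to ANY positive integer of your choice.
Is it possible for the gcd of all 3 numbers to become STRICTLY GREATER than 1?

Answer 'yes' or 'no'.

Answer: yes

Derivation:
Current gcd = 1
gcd of all OTHER numbers (without N[1]=7): gcd([10, 24]) = 2
The new gcd after any change is gcd(2, new_value).
This can be at most 2.
Since 2 > old gcd 1, the gcd CAN increase (e.g., set N[1] = 2).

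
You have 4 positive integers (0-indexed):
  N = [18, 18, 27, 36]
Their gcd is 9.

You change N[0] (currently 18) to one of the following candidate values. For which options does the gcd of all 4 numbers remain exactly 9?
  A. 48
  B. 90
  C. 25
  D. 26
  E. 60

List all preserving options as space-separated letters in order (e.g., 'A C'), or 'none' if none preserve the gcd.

Answer: B

Derivation:
Old gcd = 9; gcd of others (without N[0]) = 9
New gcd for candidate v: gcd(9, v). Preserves old gcd iff gcd(9, v) = 9.
  Option A: v=48, gcd(9,48)=3 -> changes
  Option B: v=90, gcd(9,90)=9 -> preserves
  Option C: v=25, gcd(9,25)=1 -> changes
  Option D: v=26, gcd(9,26)=1 -> changes
  Option E: v=60, gcd(9,60)=3 -> changes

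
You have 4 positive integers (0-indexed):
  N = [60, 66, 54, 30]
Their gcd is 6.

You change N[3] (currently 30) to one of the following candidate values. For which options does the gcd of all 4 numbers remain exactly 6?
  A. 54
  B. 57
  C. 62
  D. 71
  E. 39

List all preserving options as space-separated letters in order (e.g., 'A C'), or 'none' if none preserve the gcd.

Answer: A

Derivation:
Old gcd = 6; gcd of others (without N[3]) = 6
New gcd for candidate v: gcd(6, v). Preserves old gcd iff gcd(6, v) = 6.
  Option A: v=54, gcd(6,54)=6 -> preserves
  Option B: v=57, gcd(6,57)=3 -> changes
  Option C: v=62, gcd(6,62)=2 -> changes
  Option D: v=71, gcd(6,71)=1 -> changes
  Option E: v=39, gcd(6,39)=3 -> changes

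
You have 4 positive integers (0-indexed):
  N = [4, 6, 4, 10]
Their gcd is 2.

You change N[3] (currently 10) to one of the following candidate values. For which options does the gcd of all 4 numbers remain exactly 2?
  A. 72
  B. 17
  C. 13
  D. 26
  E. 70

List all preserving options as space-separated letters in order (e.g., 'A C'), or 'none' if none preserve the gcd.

Old gcd = 2; gcd of others (without N[3]) = 2
New gcd for candidate v: gcd(2, v). Preserves old gcd iff gcd(2, v) = 2.
  Option A: v=72, gcd(2,72)=2 -> preserves
  Option B: v=17, gcd(2,17)=1 -> changes
  Option C: v=13, gcd(2,13)=1 -> changes
  Option D: v=26, gcd(2,26)=2 -> preserves
  Option E: v=70, gcd(2,70)=2 -> preserves

Answer: A D E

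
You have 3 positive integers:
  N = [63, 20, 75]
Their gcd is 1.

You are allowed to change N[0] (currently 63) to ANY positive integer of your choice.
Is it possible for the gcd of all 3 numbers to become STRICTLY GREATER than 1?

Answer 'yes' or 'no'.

Current gcd = 1
gcd of all OTHER numbers (without N[0]=63): gcd([20, 75]) = 5
The new gcd after any change is gcd(5, new_value).
This can be at most 5.
Since 5 > old gcd 1, the gcd CAN increase (e.g., set N[0] = 5).

Answer: yes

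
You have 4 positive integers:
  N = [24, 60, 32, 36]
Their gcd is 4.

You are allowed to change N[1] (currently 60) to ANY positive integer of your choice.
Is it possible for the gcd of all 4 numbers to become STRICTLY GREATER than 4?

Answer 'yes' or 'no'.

Current gcd = 4
gcd of all OTHER numbers (without N[1]=60): gcd([24, 32, 36]) = 4
The new gcd after any change is gcd(4, new_value).
This can be at most 4.
Since 4 = old gcd 4, the gcd can only stay the same or decrease.

Answer: no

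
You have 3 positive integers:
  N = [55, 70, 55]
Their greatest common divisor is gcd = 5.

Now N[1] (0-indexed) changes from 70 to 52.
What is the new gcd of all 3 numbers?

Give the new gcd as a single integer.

Numbers: [55, 70, 55], gcd = 5
Change: index 1, 70 -> 52
gcd of the OTHER numbers (without index 1): gcd([55, 55]) = 55
New gcd = gcd(g_others, new_val) = gcd(55, 52) = 1

Answer: 1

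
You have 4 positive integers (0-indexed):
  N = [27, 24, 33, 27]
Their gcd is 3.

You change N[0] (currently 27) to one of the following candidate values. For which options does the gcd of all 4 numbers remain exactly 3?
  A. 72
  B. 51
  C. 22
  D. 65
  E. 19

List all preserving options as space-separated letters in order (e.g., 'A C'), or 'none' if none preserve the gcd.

Old gcd = 3; gcd of others (without N[0]) = 3
New gcd for candidate v: gcd(3, v). Preserves old gcd iff gcd(3, v) = 3.
  Option A: v=72, gcd(3,72)=3 -> preserves
  Option B: v=51, gcd(3,51)=3 -> preserves
  Option C: v=22, gcd(3,22)=1 -> changes
  Option D: v=65, gcd(3,65)=1 -> changes
  Option E: v=19, gcd(3,19)=1 -> changes

Answer: A B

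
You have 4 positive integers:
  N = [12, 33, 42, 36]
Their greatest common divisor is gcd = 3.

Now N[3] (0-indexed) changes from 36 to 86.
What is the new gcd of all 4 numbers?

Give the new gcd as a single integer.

Answer: 1

Derivation:
Numbers: [12, 33, 42, 36], gcd = 3
Change: index 3, 36 -> 86
gcd of the OTHER numbers (without index 3): gcd([12, 33, 42]) = 3
New gcd = gcd(g_others, new_val) = gcd(3, 86) = 1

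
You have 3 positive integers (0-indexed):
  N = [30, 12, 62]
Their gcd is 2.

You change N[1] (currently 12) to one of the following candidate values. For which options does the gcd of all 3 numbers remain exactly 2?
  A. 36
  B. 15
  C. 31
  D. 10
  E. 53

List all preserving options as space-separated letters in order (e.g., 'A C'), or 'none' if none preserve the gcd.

Answer: A D

Derivation:
Old gcd = 2; gcd of others (without N[1]) = 2
New gcd for candidate v: gcd(2, v). Preserves old gcd iff gcd(2, v) = 2.
  Option A: v=36, gcd(2,36)=2 -> preserves
  Option B: v=15, gcd(2,15)=1 -> changes
  Option C: v=31, gcd(2,31)=1 -> changes
  Option D: v=10, gcd(2,10)=2 -> preserves
  Option E: v=53, gcd(2,53)=1 -> changes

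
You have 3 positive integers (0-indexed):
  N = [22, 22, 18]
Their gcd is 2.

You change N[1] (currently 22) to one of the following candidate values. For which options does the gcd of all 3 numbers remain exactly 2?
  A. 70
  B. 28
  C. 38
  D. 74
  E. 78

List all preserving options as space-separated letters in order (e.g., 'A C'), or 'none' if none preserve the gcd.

Answer: A B C D E

Derivation:
Old gcd = 2; gcd of others (without N[1]) = 2
New gcd for candidate v: gcd(2, v). Preserves old gcd iff gcd(2, v) = 2.
  Option A: v=70, gcd(2,70)=2 -> preserves
  Option B: v=28, gcd(2,28)=2 -> preserves
  Option C: v=38, gcd(2,38)=2 -> preserves
  Option D: v=74, gcd(2,74)=2 -> preserves
  Option E: v=78, gcd(2,78)=2 -> preserves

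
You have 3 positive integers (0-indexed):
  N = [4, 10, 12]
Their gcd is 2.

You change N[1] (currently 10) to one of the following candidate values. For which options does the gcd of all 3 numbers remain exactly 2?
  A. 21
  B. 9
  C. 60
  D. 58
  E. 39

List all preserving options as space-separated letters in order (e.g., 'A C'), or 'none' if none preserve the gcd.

Old gcd = 2; gcd of others (without N[1]) = 4
New gcd for candidate v: gcd(4, v). Preserves old gcd iff gcd(4, v) = 2.
  Option A: v=21, gcd(4,21)=1 -> changes
  Option B: v=9, gcd(4,9)=1 -> changes
  Option C: v=60, gcd(4,60)=4 -> changes
  Option D: v=58, gcd(4,58)=2 -> preserves
  Option E: v=39, gcd(4,39)=1 -> changes

Answer: D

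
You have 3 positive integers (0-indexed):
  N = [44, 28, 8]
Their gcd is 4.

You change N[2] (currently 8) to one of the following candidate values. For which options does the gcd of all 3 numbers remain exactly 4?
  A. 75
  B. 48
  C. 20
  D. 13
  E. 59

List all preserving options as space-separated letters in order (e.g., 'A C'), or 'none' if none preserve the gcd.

Answer: B C

Derivation:
Old gcd = 4; gcd of others (without N[2]) = 4
New gcd for candidate v: gcd(4, v). Preserves old gcd iff gcd(4, v) = 4.
  Option A: v=75, gcd(4,75)=1 -> changes
  Option B: v=48, gcd(4,48)=4 -> preserves
  Option C: v=20, gcd(4,20)=4 -> preserves
  Option D: v=13, gcd(4,13)=1 -> changes
  Option E: v=59, gcd(4,59)=1 -> changes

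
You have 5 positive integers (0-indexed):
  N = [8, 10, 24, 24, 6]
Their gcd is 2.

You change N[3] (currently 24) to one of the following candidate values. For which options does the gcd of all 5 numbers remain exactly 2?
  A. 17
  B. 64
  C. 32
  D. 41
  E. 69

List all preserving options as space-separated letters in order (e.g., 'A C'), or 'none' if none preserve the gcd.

Answer: B C

Derivation:
Old gcd = 2; gcd of others (without N[3]) = 2
New gcd for candidate v: gcd(2, v). Preserves old gcd iff gcd(2, v) = 2.
  Option A: v=17, gcd(2,17)=1 -> changes
  Option B: v=64, gcd(2,64)=2 -> preserves
  Option C: v=32, gcd(2,32)=2 -> preserves
  Option D: v=41, gcd(2,41)=1 -> changes
  Option E: v=69, gcd(2,69)=1 -> changes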